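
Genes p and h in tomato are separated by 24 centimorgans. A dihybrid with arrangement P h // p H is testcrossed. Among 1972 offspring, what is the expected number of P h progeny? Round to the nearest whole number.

749

A map distance of 24 centimorgans corresponds to a recombination frequency of 0.240.
The F1 is P h / p H, so P h is a parental gamete class with expected frequency (1 − r)/2 = 0.760/2 = 0.3800.
Expected number = 0.3800 × 1972 = 749.36 ≈ 749.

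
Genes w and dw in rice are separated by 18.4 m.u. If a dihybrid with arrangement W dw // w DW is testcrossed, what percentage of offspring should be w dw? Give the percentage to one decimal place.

A map distance of 18.4 m.u. corresponds to a recombination frequency of 0.184.
The F1 is W dw / w DW, so w dw is a recombinant gamete class with expected frequency r/2 = 0.184/2 = 0.0920.
That is 0.0920 = 9.2% of the progeny.

9.2%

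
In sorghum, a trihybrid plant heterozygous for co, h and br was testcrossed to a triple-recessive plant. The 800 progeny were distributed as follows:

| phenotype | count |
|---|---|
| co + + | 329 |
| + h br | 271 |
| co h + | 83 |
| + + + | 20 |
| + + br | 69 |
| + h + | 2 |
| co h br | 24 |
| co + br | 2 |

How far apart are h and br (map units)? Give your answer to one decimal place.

19.5 map units

The two most frequent reciprocal classes, + h br and co + +, are the parental types, so the F1 was + h br / co + +.
The two rarest classes, + h + and co + br, are the double crossovers. Comparing them with the parentals, only the br allele has switched, so br is the middle locus and the order is co – br – h.
Crossovers in the br–h interval produce the single-crossover classes + + br and co h + (69 + 83 = 152) plus the double crossovers (4).
RF(br–h) = (152 + 4) / 800 = 156/800 = 0.1950 → 19.5 map units.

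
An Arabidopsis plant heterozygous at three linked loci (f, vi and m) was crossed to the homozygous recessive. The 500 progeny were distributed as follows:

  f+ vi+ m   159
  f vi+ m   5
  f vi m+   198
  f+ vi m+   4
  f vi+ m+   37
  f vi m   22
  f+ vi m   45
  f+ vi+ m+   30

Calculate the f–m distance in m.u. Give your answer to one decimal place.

12.2 m.u.

The two most frequent reciprocal classes, f+ vi+ m and f vi m+, are the parental types, so the F1 was f+ vi+ m / f vi m+.
The two rarest classes, f vi+ m and f+ vi m+, are the double crossovers. Comparing them with the parentals, only the f allele has switched, so f is the middle locus and the order is m – f – vi.
Crossovers in the m–f interval produce the single-crossover classes f+ vi+ m+ and f vi m (30 + 22 = 52) plus the double crossovers (9).
RF(m–f) = (52 + 9) / 500 = 61/500 = 0.1220 → 12.2 m.u.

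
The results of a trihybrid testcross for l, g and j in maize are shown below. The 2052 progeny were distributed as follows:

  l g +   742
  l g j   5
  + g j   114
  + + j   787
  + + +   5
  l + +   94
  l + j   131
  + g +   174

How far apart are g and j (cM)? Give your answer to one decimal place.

The two most frequent reciprocal classes, + + j and l g +, are the parental types, so the F1 was + + j / l g +.
The two rarest classes, + + + and l g j, are the double crossovers. Comparing them with the parentals, only the j allele has switched, so j is the middle locus and the order is g – j – l.
Crossovers in the g–j interval produce the single-crossover classes + g j and l + + (114 + 94 = 208) plus the double crossovers (10).
RF(g–j) = (208 + 10) / 2052 = 218/2052 = 0.1062 → 10.6 cM.

10.6 cM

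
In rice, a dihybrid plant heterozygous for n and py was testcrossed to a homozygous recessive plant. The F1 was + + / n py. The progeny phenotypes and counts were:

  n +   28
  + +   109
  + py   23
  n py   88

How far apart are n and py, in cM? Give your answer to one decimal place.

The recombinant classes are + py and n +: 23 + 28 = 51.
Recombination frequency = 51/248 = 0.2056 ≈ 20.6%, i.e. 20.6 cM.

20.6 cM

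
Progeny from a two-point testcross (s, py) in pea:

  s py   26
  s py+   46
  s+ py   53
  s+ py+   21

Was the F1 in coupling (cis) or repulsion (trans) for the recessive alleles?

The two most frequent classes are s+ py (53) and s py+ (46); these are the parental (non-recombinant) types.
So the F1 carried s+ py on one chromosome and s py+ on the other — the recessive alleles are on opposite chromosomes (trans / repulsion).

trans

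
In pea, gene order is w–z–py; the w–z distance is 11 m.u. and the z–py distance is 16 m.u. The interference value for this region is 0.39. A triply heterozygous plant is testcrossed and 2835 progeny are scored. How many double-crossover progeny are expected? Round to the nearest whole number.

Map distances give recombination frequencies of 0.110 and 0.160 for the two intervals.
With interference 0.39 (so coincidence = 0.61), expected double-crossover frequency = 0.110 × 0.160 × 0.61 = 0.01074.
Expected number = 0.01074 × 2835 = 30.44 ≈ 30.

30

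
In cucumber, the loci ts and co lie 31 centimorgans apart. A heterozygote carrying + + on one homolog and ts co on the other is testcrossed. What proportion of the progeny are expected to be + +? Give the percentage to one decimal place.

34.5%

A map distance of 31 centimorgans corresponds to a recombination frequency of 0.310.
The F1 is + + / ts co, so + + is a parental gamete class with expected frequency (1 − r)/2 = 0.690/2 = 0.3450.
That is 0.3450 = 34.5% of the progeny.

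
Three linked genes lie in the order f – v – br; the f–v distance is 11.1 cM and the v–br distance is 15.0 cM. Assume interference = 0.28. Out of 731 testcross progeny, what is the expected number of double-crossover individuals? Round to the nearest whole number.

9

Map distances give recombination frequencies of 0.111 and 0.150 for the two intervals.
With interference 0.28 (so coincidence = 0.72), expected double-crossover frequency = 0.111 × 0.150 × 0.72 = 0.01199.
Expected number = 0.01199 × 731 = 8.76 ≈ 9.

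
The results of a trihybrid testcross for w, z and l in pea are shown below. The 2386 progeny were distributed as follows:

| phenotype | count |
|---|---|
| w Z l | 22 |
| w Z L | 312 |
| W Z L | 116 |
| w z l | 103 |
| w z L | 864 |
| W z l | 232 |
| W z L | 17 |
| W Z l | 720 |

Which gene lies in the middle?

The two most frequent reciprocal classes, W Z l and w z L, are the parental types, so the F1 was W Z l / w z L.
The two rarest classes, w Z l and W z L, are the double crossovers. Comparing them with the parentals, only the w allele has switched, so w is the middle locus and the order is l – w – z.

w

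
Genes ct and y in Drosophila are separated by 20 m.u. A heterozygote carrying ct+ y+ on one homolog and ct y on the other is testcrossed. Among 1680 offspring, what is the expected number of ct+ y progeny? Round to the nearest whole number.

A map distance of 20 m.u. corresponds to a recombination frequency of 0.200.
The F1 is ct+ y+ / ct y, so ct+ y is a recombinant gamete class with expected frequency r/2 = 0.200/2 = 0.1000.
Expected number = 0.1000 × 1680 = 168.00 ≈ 168.

168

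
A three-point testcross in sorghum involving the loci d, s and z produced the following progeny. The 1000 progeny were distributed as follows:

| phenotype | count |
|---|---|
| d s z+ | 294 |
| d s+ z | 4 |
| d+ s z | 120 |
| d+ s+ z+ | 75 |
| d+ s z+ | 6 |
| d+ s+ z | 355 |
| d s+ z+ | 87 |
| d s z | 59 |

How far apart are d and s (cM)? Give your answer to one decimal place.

21.7 cM

The two most frequent reciprocal classes, d s z+ and d+ s+ z, are the parental types, so the F1 was d s z+ / d+ s+ z.
The two rarest classes, d+ s z+ and d s+ z, are the double crossovers. Comparing them with the parentals, only the d allele has switched, so d is the middle locus and the order is z – d – s.
Crossovers in the d–s interval produce the single-crossover classes d s+ z+ and d+ s z (87 + 120 = 207) plus the double crossovers (10).
RF(d–s) = (207 + 10) / 1000 = 217/1000 = 0.2170 → 21.7 cM.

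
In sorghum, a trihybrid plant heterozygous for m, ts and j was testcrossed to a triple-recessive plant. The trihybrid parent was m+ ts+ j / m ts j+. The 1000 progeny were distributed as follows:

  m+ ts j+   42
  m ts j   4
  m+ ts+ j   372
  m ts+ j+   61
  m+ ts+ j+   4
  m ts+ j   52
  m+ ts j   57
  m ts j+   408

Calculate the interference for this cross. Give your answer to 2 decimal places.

0.38

The two rarest classes, m+ ts+ j+ and m ts j, are the double crossovers. Comparing them with the parentals, only the j allele has switched, so j is the middle locus and the order is m – j – ts.
m–j: (94 + 8)/1000 = 0.1020; j–ts: (118 + 8)/1000 = 0.1260.
Expected DCO frequency = 0.1020 × 0.1260 ≈ 0.01285; observed = 8/1000 ≈ 0.00800.
Coefficient of coincidence = 0.00800/0.01285 ≈ 0.62; interference = 1 − 0.62 = 0.38.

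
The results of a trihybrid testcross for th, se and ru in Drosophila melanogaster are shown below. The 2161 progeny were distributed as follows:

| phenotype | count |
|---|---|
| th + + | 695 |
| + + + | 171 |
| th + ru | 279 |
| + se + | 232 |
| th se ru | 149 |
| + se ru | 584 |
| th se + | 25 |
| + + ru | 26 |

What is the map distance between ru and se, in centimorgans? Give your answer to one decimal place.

26.0 centimorgans

The two most frequent reciprocal classes, + se ru and th + +, are the parental types, so the F1 was + se ru / th + +.
The two rarest classes, + + ru and th se +, are the double crossovers. Comparing them with the parentals, only the se allele has switched, so se is the middle locus and the order is ru – se – th.
Crossovers in the ru–se interval produce the single-crossover classes + se + and th + ru (232 + 279 = 511) plus the double crossovers (51).
RF(ru–se) = (511 + 51) / 2161 = 562/2161 = 0.2601 → 26.0 centimorgans.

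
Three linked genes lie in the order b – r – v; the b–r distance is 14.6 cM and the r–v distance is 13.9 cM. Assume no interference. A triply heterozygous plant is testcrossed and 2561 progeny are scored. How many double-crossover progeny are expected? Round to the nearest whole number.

Map distances give recombination frequencies of 0.146 and 0.139 for the two intervals.
With no interference, expected double-crossover frequency = 0.146 × 0.139 = 0.02029.
Expected number = 0.02029 × 2561 = 51.97 ≈ 52.

52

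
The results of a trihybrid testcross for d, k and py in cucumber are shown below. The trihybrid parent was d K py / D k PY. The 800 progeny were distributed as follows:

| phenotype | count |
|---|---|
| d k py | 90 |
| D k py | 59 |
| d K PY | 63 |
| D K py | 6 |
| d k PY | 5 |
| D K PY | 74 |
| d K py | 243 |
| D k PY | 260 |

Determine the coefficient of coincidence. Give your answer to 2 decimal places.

The two rarest classes, D K py and d k PY, are the double crossovers. Comparing them with the parentals, only the d allele has switched, so d is the middle locus and the order is py – d – k.
py–d: (122 + 11)/800 = 0.1663; d–k: (164 + 11)/800 = 0.2188.
Expected DCO frequency = 0.1663 × 0.2188 ≈ 0.03639; observed = 11/800 ≈ 0.01375.
Coefficient of coincidence = 0.01375/0.03639 ≈ 0.38.

0.38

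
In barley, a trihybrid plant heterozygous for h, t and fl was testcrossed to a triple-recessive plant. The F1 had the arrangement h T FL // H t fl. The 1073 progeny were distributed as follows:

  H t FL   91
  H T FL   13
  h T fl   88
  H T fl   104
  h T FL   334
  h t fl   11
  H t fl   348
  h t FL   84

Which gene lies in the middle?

The two rarest classes, H T FL and h t fl, are the double crossovers. Comparing them with the parentals, only the h allele has switched, so h is the middle locus and the order is fl – h – t.

h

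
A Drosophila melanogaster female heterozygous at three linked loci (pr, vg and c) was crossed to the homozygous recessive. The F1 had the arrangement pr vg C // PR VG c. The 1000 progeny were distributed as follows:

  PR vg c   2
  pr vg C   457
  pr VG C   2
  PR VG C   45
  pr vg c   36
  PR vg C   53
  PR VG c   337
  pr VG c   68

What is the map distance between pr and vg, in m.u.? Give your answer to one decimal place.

The two rarest classes, pr VG C and PR vg c, are the double crossovers. Comparing them with the parentals, only the vg allele has switched, so vg is the middle locus and the order is pr – vg – c.
Crossovers in the pr–vg interval produce the single-crossover classes PR vg C and pr VG c (53 + 68 = 121) plus the double crossovers (4).
RF(pr–vg) = (121 + 4) / 1000 = 125/1000 = 0.1250 → 12.5 m.u.

12.5 m.u.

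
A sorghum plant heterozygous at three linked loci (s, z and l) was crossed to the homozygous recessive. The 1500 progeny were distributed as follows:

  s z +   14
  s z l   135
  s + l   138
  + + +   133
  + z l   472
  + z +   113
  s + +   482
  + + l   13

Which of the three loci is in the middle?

The two most frequent reciprocal classes, + z l and s + +, are the parental types, so the F1 was + z l / s + +.
The two rarest classes, + + l and s z +, are the double crossovers. Comparing them with the parentals, only the z allele has switched, so z is the middle locus and the order is l – z – s.

z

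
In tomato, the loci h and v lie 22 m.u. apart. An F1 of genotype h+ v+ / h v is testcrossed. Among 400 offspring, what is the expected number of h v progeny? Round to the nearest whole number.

156

A map distance of 22 m.u. corresponds to a recombination frequency of 0.220.
The F1 is h+ v+ / h v, so h v is a parental gamete class with expected frequency (1 − r)/2 = 0.780/2 = 0.3900.
Expected number = 0.3900 × 400 = 156.00 ≈ 156.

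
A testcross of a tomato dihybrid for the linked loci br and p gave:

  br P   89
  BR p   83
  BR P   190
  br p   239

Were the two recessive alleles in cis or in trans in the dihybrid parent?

cis

The two most frequent classes are BR P (190) and br p (239); these are the parental (non-recombinant) types.
So the F1 carried BR P on one chromosome and br p on the other — the recessive alleles are on the same chromosome (cis / coupling).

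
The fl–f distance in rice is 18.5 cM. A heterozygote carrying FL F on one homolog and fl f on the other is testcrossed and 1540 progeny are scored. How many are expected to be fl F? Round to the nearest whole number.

A map distance of 18.5 cM corresponds to a recombination frequency of 0.185.
The F1 is FL F / fl f, so fl F is a recombinant gamete class with expected frequency r/2 = 0.185/2 = 0.0925.
Expected number = 0.0925 × 1540 = 142.45 ≈ 142.

142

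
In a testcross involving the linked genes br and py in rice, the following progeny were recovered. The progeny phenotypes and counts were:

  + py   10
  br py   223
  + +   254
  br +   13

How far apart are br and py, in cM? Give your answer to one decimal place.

4.6 cM

The two most frequent classes, + + (254) and br py (223), are the parental types, so the F1 was + + / br py.
The recombinant classes are + py and br +: 10 + 13 = 23.
Recombination frequency = 23/500 = 0.0460 ≈ 4.6%, i.e. 4.6 cM.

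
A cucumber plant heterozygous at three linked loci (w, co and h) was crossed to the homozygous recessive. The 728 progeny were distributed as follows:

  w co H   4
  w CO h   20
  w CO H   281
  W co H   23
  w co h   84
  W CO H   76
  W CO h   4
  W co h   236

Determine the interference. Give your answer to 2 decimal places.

The two most frequent reciprocal classes, w CO H and W co h, are the parental types, so the F1 was w CO H / W co h.
The two rarest classes, w co H and W CO h, are the double crossovers. Comparing them with the parentals, only the co allele has switched, so co is the middle locus and the order is w – co – h.
w–co: (160 + 8)/728 = 0.2308; co–h: (43 + 8)/728 = 0.0701.
Expected DCO frequency = 0.2308 × 0.0701 ≈ 0.01618; observed = 8/728 ≈ 0.01099.
Coefficient of coincidence = 0.01099/0.01618 ≈ 0.68; interference = 1 − 0.68 = 0.32.

0.32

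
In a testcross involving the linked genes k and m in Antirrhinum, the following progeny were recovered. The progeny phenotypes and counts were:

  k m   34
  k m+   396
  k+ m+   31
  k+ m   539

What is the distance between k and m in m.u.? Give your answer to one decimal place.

The two most frequent classes, k+ m (539) and k m+ (396), are the parental types, so the F1 was k+ m / k m+.
The recombinant classes are k+ m+ and k m: 31 + 34 = 65.
Recombination frequency = 65/1000 = 0.0650 ≈ 6.5%, i.e. 6.5 m.u.

6.5 m.u.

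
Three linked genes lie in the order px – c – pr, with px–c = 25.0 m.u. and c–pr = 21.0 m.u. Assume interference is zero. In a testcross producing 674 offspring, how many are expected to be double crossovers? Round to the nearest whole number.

35

Map distances give recombination frequencies of 0.250 and 0.210 for the two intervals.
With no interference, expected double-crossover frequency = 0.250 × 0.210 = 0.05250.
Expected number = 0.05250 × 674 = 35.38 ≈ 35.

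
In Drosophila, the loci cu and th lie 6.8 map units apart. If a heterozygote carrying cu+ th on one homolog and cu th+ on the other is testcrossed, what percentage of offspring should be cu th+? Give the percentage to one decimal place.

46.6%

A map distance of 6.8 map units corresponds to a recombination frequency of 0.068.
The F1 is cu+ th / cu th+, so cu th+ is a parental gamete class with expected frequency (1 − r)/2 = 0.932/2 = 0.4660.
That is 0.4660 = 46.6% of the progeny.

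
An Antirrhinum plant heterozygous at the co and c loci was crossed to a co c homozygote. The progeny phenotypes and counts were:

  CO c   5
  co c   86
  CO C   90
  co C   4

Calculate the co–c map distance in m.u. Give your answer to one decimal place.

The two most frequent classes, CO C (90) and co c (86), are the parental types, so the F1 was CO C / co c.
The recombinant classes are CO c and co C: 5 + 4 = 9.
Recombination frequency = 9/185 = 0.0486 ≈ 4.9%, i.e. 4.9 m.u.

4.9 m.u.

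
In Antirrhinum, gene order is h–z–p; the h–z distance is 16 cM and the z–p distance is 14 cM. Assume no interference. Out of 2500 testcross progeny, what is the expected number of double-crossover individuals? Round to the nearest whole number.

Map distances give recombination frequencies of 0.160 and 0.140 for the two intervals.
With no interference, expected double-crossover frequency = 0.160 × 0.140 = 0.02240.
Expected number = 0.02240 × 2500 = 56.00 ≈ 56.

56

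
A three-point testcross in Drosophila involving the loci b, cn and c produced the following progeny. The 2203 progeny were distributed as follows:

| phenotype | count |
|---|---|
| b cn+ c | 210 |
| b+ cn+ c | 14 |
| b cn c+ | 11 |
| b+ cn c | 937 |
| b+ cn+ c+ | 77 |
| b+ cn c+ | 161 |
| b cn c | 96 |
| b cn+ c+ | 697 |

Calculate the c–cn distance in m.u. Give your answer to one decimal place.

The two most frequent reciprocal classes, b cn+ c+ and b+ cn c, are the parental types, so the F1 was b cn+ c+ / b+ cn c.
The two rarest classes, b cn c+ and b+ cn+ c, are the double crossovers. Comparing them with the parentals, only the cn allele has switched, so cn is the middle locus and the order is c – cn – b.
Crossovers in the c–cn interval produce the single-crossover classes b cn+ c and b+ cn c+ (210 + 161 = 371) plus the double crossovers (25).
RF(c–cn) = (371 + 25) / 2203 = 396/2203 = 0.1798 → 18.0 m.u.

18.0 m.u.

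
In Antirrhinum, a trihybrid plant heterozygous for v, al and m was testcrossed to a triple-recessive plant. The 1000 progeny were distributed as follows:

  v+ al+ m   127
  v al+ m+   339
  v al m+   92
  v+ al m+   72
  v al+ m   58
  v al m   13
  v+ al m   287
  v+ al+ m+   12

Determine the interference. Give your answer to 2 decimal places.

The two most frequent reciprocal classes, v al+ m+ and v+ al m, are the parental types, so the F1 was v al+ m+ / v+ al m.
The two rarest classes, v+ al+ m+ and v al m, are the double crossovers. Comparing them with the parentals, only the v allele has switched, so v is the middle locus and the order is al – v – m.
al–v: (219 + 25)/1000 = 0.2440; v–m: (130 + 25)/1000 = 0.1550.
Expected DCO frequency = 0.2440 × 0.1550 ≈ 0.03782; observed = 25/1000 ≈ 0.02500.
Coefficient of coincidence = 0.02500/0.03782 ≈ 0.66; interference = 1 − 0.66 = 0.34.

0.34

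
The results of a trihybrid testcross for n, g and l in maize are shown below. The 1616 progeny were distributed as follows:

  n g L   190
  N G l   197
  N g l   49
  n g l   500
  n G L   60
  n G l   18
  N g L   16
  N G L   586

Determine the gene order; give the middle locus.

The two most frequent reciprocal classes, n g l and N G L, are the parental types, so the F1 was n g l / N G L.
The two rarest classes, n G l and N g L, are the double crossovers. Comparing them with the parentals, only the g allele has switched, so g is the middle locus and the order is l – g – n.

g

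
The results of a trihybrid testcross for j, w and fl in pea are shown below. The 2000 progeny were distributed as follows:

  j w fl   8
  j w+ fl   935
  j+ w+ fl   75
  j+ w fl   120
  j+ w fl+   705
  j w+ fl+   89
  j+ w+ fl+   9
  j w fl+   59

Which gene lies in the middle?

The two most frequent reciprocal classes, j w+ fl and j+ w fl+, are the parental types, so the F1 was j w+ fl / j+ w fl+.
The two rarest classes, j w fl and j+ w+ fl+, are the double crossovers. Comparing them with the parentals, only the w allele has switched, so w is the middle locus and the order is j – w – fl.

w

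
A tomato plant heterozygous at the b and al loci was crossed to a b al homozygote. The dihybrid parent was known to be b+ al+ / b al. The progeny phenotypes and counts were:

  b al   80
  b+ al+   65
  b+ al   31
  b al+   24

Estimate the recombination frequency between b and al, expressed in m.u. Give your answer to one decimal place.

The recombinant classes are b+ al and b al+: 31 + 24 = 55.
Recombination frequency = 55/200 = 0.2750 ≈ 27.5%, i.e. 27.5 m.u.

27.5 m.u.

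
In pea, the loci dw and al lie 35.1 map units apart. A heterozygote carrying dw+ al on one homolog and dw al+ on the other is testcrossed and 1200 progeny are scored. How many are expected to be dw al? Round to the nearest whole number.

211

A map distance of 35.1 map units corresponds to a recombination frequency of 0.351.
The F1 is dw+ al / dw al+, so dw al is a recombinant gamete class with expected frequency r/2 = 0.351/2 = 0.1755.
Expected number = 0.1755 × 1200 = 210.60 ≈ 211.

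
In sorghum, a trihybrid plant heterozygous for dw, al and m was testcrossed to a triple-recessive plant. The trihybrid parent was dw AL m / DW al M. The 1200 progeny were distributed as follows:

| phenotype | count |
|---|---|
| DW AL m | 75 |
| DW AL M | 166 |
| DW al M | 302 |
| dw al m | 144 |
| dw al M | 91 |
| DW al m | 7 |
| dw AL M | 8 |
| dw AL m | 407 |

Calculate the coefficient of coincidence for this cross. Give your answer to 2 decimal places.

The two rarest classes, dw AL M and DW al m, are the double crossovers. Comparing them with the parentals, only the m allele has switched, so m is the middle locus and the order is al – m – dw.
al–m: (310 + 15)/1200 = 0.2708; m–dw: (166 + 15)/1200 = 0.1508.
Expected DCO frequency = 0.2708 × 0.1508 ≈ 0.04084; observed = 15/1200 ≈ 0.01250.
Coefficient of coincidence = 0.01250/0.04084 ≈ 0.31.

0.31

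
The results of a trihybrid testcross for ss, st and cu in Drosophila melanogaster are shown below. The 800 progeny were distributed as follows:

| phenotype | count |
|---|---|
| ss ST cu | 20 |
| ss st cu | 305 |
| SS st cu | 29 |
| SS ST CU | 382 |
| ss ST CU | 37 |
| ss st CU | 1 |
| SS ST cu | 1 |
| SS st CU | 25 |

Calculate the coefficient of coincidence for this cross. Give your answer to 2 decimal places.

The two most frequent reciprocal classes, ss st cu and SS ST CU, are the parental types, so the F1 was ss st cu / SS ST CU.
The two rarest classes, ss st CU and SS ST cu, are the double crossovers. Comparing them with the parentals, only the cu allele has switched, so cu is the middle locus and the order is st – cu – ss.
st–cu: (45 + 2)/800 = 0.0587; cu–ss: (66 + 2)/800 = 0.0850.
Expected DCO frequency = 0.0587 × 0.0850 ≈ 0.00499; observed = 2/800 ≈ 0.00250.
Coefficient of coincidence = 0.00250/0.00499 ≈ 0.50.

0.50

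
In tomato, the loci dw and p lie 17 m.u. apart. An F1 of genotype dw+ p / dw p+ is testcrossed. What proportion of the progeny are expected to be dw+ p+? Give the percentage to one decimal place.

8.5%

A map distance of 17 m.u. corresponds to a recombination frequency of 0.170.
The F1 is dw+ p / dw p+, so dw+ p+ is a recombinant gamete class with expected frequency r/2 = 0.170/2 = 0.0850.
That is 0.0850 = 8.5% of the progeny.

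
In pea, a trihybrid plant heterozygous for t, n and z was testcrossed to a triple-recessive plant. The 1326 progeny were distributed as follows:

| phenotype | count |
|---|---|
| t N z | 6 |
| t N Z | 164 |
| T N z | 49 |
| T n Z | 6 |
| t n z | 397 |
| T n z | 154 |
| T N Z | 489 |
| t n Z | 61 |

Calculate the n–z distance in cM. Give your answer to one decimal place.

The two most frequent reciprocal classes, T N Z and t n z, are the parental types, so the F1 was T N Z / t n z.
The two rarest classes, T n Z and t N z, are the double crossovers. Comparing them with the parentals, only the n allele has switched, so n is the middle locus and the order is z – n – t.
Crossovers in the z–n interval produce the single-crossover classes T N z and t n Z (49 + 61 = 110) plus the double crossovers (12).
RF(z–n) = (110 + 12) / 1326 = 122/1326 = 0.0920 → 9.2 cM.

9.2 cM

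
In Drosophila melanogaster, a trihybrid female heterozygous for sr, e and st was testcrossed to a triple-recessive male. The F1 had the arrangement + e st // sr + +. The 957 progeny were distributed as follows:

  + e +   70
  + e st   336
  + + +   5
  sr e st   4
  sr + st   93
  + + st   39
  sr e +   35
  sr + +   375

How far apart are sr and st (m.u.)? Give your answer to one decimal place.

18.0 m.u.

The two rarest classes, sr e st and + + +, are the double crossovers. Comparing them with the parentals, only the sr allele has switched, so sr is the middle locus and the order is st – sr – e.
Crossovers in the st–sr interval produce the single-crossover classes + e + and sr + st (70 + 93 = 163) plus the double crossovers (9).
RF(st–sr) = (163 + 9) / 957 = 172/957 = 0.1797 → 18.0 m.u.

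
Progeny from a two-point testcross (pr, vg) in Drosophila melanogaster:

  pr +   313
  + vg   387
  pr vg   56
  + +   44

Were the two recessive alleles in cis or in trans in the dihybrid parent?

trans

The two most frequent classes are + vg (387) and pr + (313); these are the parental (non-recombinant) types.
So the F1 carried + vg on one chromosome and pr + on the other — the recessive alleles are on opposite chromosomes (trans / repulsion).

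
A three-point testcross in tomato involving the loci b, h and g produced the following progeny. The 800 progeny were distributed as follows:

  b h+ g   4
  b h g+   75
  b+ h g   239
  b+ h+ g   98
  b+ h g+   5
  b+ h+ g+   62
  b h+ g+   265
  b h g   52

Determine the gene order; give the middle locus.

g

The two most frequent reciprocal classes, b h+ g+ and b+ h g, are the parental types, so the F1 was b h+ g+ / b+ h g.
The two rarest classes, b h+ g and b+ h g+, are the double crossovers. Comparing them with the parentals, only the g allele has switched, so g is the middle locus and the order is b – g – h.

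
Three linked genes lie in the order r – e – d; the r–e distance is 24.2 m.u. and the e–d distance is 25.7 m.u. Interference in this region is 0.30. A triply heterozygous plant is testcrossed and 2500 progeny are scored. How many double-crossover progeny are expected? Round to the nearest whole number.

Map distances give recombination frequencies of 0.242 and 0.257 for the two intervals.
With interference 0.30 (so coincidence = 0.70), expected double-crossover frequency = 0.242 × 0.257 × 0.70 = 0.04354.
Expected number = 0.04354 × 2500 = 108.84 ≈ 109.

109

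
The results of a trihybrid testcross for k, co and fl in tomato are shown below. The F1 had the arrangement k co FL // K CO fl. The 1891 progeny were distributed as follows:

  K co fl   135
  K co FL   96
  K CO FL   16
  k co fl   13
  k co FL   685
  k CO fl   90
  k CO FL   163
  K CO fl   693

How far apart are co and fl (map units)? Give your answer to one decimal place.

17.3 map units

The two rarest classes, k co fl and K CO FL, are the double crossovers. Comparing them with the parentals, only the fl allele has switched, so fl is the middle locus and the order is co – fl – k.
Crossovers in the co–fl interval produce the single-crossover classes k CO FL and K co fl (163 + 135 = 298) plus the double crossovers (29).
RF(co–fl) = (298 + 29) / 1891 = 327/1891 = 0.1729 → 17.3 map units.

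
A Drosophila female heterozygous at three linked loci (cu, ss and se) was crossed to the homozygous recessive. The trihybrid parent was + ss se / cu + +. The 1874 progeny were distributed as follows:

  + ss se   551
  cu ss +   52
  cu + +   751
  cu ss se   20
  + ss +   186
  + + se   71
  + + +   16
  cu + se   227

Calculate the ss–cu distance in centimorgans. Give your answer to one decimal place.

The two rarest classes, cu ss se and + + +, are the double crossovers. Comparing them with the parentals, only the cu allele has switched, so cu is the middle locus and the order is ss – cu – se.
Crossovers in the ss–cu interval produce the single-crossover classes + + se and cu ss + (71 + 52 = 123) plus the double crossovers (36).
RF(ss–cu) = (123 + 36) / 1874 = 159/1874 = 0.0848 → 8.5 centimorgans.

8.5 centimorgans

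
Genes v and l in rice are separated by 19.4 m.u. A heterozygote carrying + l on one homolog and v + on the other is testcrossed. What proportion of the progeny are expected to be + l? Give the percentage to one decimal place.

40.3%

A map distance of 19.4 m.u. corresponds to a recombination frequency of 0.194.
The F1 is + l / v +, so + l is a parental gamete class with expected frequency (1 − r)/2 = 0.806/2 = 0.4030.
That is 0.4030 = 40.3% of the progeny.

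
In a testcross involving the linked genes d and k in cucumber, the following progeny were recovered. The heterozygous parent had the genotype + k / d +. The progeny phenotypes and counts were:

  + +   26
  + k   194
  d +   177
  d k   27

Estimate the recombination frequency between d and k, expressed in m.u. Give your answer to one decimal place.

12.5 m.u.

The recombinant classes are + + and d k: 26 + 27 = 53.
Recombination frequency = 53/424 = 0.1250 ≈ 12.5%, i.e. 12.5 m.u.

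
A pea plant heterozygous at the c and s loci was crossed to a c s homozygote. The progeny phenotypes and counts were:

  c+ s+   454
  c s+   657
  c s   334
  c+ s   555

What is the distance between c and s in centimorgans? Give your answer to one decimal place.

39.4 centimorgans

The two most frequent classes, c+ s (555) and c s+ (657), are the parental types, so the F1 was c+ s / c s+.
The recombinant classes are c+ s+ and c s: 454 + 334 = 788.
Recombination frequency = 788/2000 = 0.3940 ≈ 39.4%, i.e. 39.4 centimorgans.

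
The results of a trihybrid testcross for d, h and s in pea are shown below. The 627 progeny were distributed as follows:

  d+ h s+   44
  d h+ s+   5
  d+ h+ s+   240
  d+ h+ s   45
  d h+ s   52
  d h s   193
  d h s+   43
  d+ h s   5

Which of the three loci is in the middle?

d

The two most frequent reciprocal classes, d h s and d+ h+ s+, are the parental types, so the F1 was d h s / d+ h+ s+.
The two rarest classes, d+ h s and d h+ s+, are the double crossovers. Comparing them with the parentals, only the d allele has switched, so d is the middle locus and the order is h – d – s.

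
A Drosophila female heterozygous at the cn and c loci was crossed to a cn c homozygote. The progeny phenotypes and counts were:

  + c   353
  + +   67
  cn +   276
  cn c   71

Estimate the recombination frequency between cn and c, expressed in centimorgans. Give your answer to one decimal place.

The two most frequent classes, + c (353) and cn + (276), are the parental types, so the F1 was + c / cn +.
The recombinant classes are + + and cn c: 67 + 71 = 138.
Recombination frequency = 138/767 = 0.1799 ≈ 18.0%, i.e. 18.0 centimorgans.

18.0 centimorgans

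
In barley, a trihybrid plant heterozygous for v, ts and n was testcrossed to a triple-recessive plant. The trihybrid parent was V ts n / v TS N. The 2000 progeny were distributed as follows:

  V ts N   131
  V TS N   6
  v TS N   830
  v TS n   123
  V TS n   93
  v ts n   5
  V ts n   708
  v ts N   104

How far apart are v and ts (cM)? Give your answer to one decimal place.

The two rarest classes, v ts n and V TS N, are the double crossovers. Comparing them with the parentals, only the v allele has switched, so v is the middle locus and the order is ts – v – n.
Crossovers in the ts–v interval produce the single-crossover classes V TS n and v ts N (93 + 104 = 197) plus the double crossovers (11).
RF(ts–v) = (197 + 11) / 2000 = 208/2000 = 0.1040 → 10.4 cM.

10.4 cM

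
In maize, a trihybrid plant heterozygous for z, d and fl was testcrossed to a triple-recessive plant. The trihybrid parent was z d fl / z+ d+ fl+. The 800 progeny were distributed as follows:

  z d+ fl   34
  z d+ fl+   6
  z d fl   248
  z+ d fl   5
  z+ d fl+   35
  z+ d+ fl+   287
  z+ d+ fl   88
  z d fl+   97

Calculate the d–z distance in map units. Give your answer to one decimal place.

The two rarest classes, z+ d fl and z d+ fl+, are the double crossovers. Comparing them with the parentals, only the z allele has switched, so z is the middle locus and the order is d – z – fl.
Crossovers in the d–z interval produce the single-crossover classes z d+ fl and z+ d fl+ (34 + 35 = 69) plus the double crossovers (11).
RF(d–z) = (69 + 11) / 800 = 80/800 = 0.1000 → 10.0 map units.

10.0 map units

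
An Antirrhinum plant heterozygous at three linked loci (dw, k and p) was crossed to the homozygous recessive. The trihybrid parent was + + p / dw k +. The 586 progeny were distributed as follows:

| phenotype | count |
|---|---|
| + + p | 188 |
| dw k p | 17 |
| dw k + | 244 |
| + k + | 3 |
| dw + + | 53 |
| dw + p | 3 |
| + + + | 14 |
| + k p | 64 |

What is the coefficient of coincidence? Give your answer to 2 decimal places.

0.77

The two rarest classes, dw + p and + k +, are the double crossovers. Comparing them with the parentals, only the dw allele has switched, so dw is the middle locus and the order is k – dw – p.
k–dw: (117 + 6)/586 = 0.2099; dw–p: (31 + 6)/586 = 0.0631.
Expected DCO frequency = 0.2099 × 0.0631 ≈ 0.01324; observed = 6/586 ≈ 0.01024.
Coefficient of coincidence = 0.01024/0.01324 ≈ 0.77.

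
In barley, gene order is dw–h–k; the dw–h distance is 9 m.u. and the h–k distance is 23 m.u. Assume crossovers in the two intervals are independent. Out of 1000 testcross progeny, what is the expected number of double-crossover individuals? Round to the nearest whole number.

Map distances give recombination frequencies of 0.090 and 0.230 for the two intervals.
With no interference, expected double-crossover frequency = 0.090 × 0.230 = 0.02070.
Expected number = 0.02070 × 1000 = 20.70 ≈ 21.

21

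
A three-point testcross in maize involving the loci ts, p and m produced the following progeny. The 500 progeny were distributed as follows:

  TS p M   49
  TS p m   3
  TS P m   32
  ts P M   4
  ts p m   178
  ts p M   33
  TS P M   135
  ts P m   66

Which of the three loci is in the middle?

The two most frequent reciprocal classes, ts p m and TS P M, are the parental types, so the F1 was ts p m / TS P M.
The two rarest classes, TS p m and ts P M, are the double crossovers. Comparing them with the parentals, only the ts allele has switched, so ts is the middle locus and the order is p – ts – m.

ts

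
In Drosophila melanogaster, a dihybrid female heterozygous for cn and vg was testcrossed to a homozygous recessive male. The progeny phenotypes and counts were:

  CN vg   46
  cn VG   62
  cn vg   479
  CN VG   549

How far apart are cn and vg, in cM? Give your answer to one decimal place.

9.5 cM

The two most frequent classes, CN VG (549) and cn vg (479), are the parental types, so the F1 was CN VG / cn vg.
The recombinant classes are CN vg and cn VG: 46 + 62 = 108.
Recombination frequency = 108/1136 = 0.0951 ≈ 9.5%, i.e. 9.5 cM.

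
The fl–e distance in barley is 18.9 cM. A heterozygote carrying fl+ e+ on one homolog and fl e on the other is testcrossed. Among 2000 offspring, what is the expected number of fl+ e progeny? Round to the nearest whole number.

189

A map distance of 18.9 cM corresponds to a recombination frequency of 0.189.
The F1 is fl+ e+ / fl e, so fl+ e is a recombinant gamete class with expected frequency r/2 = 0.189/2 = 0.0945.
Expected number = 0.0945 × 2000 = 189.00 ≈ 189.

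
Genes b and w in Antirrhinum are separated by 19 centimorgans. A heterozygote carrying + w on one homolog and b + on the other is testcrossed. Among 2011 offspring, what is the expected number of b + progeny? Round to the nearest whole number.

A map distance of 19 centimorgans corresponds to a recombination frequency of 0.190.
The F1 is + w / b +, so b + is a parental gamete class with expected frequency (1 − r)/2 = 0.810/2 = 0.4050.
Expected number = 0.4050 × 2011 = 814.46 ≈ 814.

814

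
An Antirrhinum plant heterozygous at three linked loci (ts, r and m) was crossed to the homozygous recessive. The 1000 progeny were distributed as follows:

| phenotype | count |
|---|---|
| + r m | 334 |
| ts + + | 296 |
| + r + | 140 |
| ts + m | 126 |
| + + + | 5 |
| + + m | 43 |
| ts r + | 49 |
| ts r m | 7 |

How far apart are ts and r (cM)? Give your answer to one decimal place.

The two most frequent reciprocal classes, + r m and ts + +, are the parental types, so the F1 was + r m / ts + +.
The two rarest classes, ts r m and + + +, are the double crossovers. Comparing them with the parentals, only the ts allele has switched, so ts is the middle locus and the order is r – ts – m.
Crossovers in the r–ts interval produce the single-crossover classes + + m and ts r + (43 + 49 = 92) plus the double crossovers (12).
RF(r–ts) = (92 + 12) / 1000 = 104/1000 = 0.1040 → 10.4 cM.

10.4 cM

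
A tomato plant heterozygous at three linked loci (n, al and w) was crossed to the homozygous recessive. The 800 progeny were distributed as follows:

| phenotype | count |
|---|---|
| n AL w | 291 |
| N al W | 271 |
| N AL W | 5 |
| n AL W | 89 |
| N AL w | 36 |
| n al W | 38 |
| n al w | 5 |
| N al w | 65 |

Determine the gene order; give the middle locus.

The two most frequent reciprocal classes, N al W and n AL w, are the parental types, so the F1 was N al W / n AL w.
The two rarest classes, N AL W and n al w, are the double crossovers. Comparing them with the parentals, only the al allele has switched, so al is the middle locus and the order is n – al – w.

al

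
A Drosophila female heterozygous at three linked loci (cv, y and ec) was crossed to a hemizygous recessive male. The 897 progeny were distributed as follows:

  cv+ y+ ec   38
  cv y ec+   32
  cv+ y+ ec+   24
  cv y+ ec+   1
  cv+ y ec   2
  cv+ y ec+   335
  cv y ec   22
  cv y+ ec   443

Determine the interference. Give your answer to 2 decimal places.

The two most frequent reciprocal classes, cv y+ ec and cv+ y ec+, are the parental types, so the F1 was cv y+ ec / cv+ y ec+.
The two rarest classes, cv y+ ec+ and cv+ y ec, are the double crossovers. Comparing them with the parentals, only the ec allele has switched, so ec is the middle locus and the order is y – ec – cv.
y–ec: (46 + 3)/897 = 0.0546; ec–cv: (70 + 3)/897 = 0.0814.
Expected DCO frequency = 0.0546 × 0.0814 ≈ 0.00444; observed = 3/897 ≈ 0.00334.
Coefficient of coincidence = 0.00334/0.00444 ≈ 0.75; interference = 1 − 0.75 = 0.25.

0.25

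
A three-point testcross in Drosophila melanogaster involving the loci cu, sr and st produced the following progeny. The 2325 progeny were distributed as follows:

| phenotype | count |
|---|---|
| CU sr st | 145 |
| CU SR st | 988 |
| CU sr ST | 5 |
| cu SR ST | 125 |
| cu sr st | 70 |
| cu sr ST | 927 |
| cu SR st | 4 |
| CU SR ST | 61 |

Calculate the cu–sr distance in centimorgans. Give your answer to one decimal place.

The two most frequent reciprocal classes, cu sr ST and CU SR st, are the parental types, so the F1 was cu sr ST / CU SR st.
The two rarest classes, CU sr ST and cu SR st, are the double crossovers. Comparing them with the parentals, only the cu allele has switched, so cu is the middle locus and the order is st – cu – sr.
Crossovers in the cu–sr interval produce the single-crossover classes cu SR ST and CU sr st (125 + 145 = 270) plus the double crossovers (9).
RF(cu–sr) = (270 + 9) / 2325 = 279/2325 = 0.1200 → 12.0 centimorgans.

12.0 centimorgans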